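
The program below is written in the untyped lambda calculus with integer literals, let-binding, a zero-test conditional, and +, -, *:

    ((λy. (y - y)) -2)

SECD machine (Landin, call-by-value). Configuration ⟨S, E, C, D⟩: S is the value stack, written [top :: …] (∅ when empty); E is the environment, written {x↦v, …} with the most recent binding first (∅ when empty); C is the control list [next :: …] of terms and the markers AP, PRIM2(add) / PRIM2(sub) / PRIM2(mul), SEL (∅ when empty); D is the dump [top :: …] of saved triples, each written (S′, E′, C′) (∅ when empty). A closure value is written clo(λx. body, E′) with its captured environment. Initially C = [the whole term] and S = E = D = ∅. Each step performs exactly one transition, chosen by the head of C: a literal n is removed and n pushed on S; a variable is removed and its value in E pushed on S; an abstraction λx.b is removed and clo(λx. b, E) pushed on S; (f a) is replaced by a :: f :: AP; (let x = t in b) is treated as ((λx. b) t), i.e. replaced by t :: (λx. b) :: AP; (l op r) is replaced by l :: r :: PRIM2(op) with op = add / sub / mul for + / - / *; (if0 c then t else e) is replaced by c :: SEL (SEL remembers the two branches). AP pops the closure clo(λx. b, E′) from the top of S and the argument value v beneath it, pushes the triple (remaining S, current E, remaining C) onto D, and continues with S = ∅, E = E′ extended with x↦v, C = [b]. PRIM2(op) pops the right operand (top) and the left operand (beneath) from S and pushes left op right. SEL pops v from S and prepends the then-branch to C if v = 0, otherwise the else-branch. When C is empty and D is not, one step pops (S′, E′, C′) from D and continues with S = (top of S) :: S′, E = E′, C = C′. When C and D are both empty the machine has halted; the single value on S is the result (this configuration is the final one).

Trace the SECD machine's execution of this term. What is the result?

t=0: <S=∅, E=∅, C=[((λy. (y - y)) -2)], D=∅>
t=1: <S=∅, E=∅, C=[-2 :: (λy. (y - y)) :: AP], D=∅>
t=2: <S=[-2], E=∅, C=[(λy. (y - y)) :: AP], D=∅>
t=3: <S=[clo(λy. (y - y), ∅) :: -2], E=∅, C=[AP], D=∅>
t=4: <S=∅, E={y↦-2}, C=[(y - y)], D=[(∅, ∅, ∅)]>
t=5: <S=∅, E={y↦-2}, C=[y :: y :: PRIM2(sub)], D=[(∅, ∅, ∅)]>
t=6: <S=[-2], E={y↦-2}, C=[y :: PRIM2(sub)], D=[(∅, ∅, ∅)]>
t=7: <S=[-2 :: -2], E={y↦-2}, C=[PRIM2(sub)], D=[(∅, ∅, ∅)]>
t=8: <S=[0], E={y↦-2}, C=∅, D=[(∅, ∅, ∅)]>
t=9: <S=[0], E=∅, C=∅, D=∅>
→ final value 0

Answer: 0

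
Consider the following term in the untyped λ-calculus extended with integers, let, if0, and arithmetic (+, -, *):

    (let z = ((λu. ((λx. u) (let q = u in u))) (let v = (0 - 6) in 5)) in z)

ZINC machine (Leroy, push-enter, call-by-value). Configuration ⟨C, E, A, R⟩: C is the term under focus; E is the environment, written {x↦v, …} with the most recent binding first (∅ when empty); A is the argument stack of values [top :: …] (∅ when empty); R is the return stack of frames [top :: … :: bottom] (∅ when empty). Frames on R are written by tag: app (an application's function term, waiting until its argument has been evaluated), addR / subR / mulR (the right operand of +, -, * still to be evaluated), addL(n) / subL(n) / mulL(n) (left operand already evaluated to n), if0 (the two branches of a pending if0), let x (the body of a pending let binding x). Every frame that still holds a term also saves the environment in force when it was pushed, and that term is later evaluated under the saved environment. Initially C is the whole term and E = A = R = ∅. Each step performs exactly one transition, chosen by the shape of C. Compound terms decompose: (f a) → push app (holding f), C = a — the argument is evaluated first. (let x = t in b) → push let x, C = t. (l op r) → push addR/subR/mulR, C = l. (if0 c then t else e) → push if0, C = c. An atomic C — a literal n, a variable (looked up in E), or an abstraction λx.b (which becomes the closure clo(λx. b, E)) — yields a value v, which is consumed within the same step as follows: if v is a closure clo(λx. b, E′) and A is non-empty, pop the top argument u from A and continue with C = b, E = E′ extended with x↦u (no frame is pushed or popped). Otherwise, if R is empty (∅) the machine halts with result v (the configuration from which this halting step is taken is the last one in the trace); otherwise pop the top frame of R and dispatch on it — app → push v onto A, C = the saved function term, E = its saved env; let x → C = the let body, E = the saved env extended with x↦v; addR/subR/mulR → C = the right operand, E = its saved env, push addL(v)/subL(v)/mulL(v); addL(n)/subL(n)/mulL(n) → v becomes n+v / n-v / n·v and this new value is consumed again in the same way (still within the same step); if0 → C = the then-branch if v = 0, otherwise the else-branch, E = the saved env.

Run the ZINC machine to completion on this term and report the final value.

[0] <C=(let z = ((λu. ((λx. u) (let q = u in u))) (let v = (0 - 6) in 5)) in z), E=∅, A=∅, R=∅>
[1] <C=((λu. ((λx. u) (let q = u in u))) (let v = (0 - 6) in 5)), E=∅, A=∅, R=[let z]>
[2] <C=(let v = (0 - 6) in 5), E=∅, A=∅, R=[app :: let z]>
[3] <C=(0 - 6), E=∅, A=∅, R=[let v :: app :: let z]>
[4] <C=0, E=∅, A=∅, R=[subR :: let v :: app :: let z]>
[5] <C=6, E=∅, A=∅, R=[subL(0) :: let v :: app :: let z]>
[6] <C=5, E={v↦-6}, A=∅, R=[app :: let z]>
[7] <C=(λu. ((λx. u) (let q = u in u))), E=∅, A=[5], R=[let z]>
[8] <C=((λx. u) (let q = u in u)), E={u↦5}, A=∅, R=[let z]>
[9] <C=(let q = u in u), E={u↦5}, A=∅, R=[app :: let z]>
[10] <C=u, E={u↦5}, A=∅, R=[let q :: app :: let z]>
[11] <C=u, E={q↦5, u↦5}, A=∅, R=[app :: let z]>
[12] <C=(λx. u), E={u↦5}, A=[5], R=[let z]>
[13] <C=u, E={x↦5, u↦5}, A=∅, R=[let z]>
[14] <C=z, E={z↦5}, A=∅, R=∅>
→ final value 5

Answer: 5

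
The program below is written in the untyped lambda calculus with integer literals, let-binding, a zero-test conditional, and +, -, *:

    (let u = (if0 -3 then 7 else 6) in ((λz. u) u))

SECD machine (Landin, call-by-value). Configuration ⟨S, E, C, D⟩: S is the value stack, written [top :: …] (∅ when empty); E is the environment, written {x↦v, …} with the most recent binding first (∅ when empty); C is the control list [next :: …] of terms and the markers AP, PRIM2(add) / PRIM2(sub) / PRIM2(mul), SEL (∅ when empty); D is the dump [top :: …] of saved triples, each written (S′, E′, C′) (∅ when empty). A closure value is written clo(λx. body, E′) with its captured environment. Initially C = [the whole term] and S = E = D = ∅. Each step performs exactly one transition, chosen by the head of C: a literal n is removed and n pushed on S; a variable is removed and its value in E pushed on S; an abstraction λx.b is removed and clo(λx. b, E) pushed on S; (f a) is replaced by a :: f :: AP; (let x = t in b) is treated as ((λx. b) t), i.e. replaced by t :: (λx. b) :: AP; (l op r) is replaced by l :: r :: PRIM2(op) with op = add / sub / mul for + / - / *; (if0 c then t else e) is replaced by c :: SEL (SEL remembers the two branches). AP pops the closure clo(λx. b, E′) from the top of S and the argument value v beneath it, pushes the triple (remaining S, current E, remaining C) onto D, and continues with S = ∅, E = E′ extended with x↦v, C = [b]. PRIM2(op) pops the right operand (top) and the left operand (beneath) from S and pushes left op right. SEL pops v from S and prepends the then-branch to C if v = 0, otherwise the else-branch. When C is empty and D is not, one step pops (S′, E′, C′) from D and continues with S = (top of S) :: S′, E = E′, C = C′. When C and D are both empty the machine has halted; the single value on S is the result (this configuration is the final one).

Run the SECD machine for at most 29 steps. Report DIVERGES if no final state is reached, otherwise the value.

Answer: 6

Execution trace:
0. ⟨S=∅; E=∅; C=[(let u = (if0 -3 then 7 else 6) in ((λz. u) u))]; D=∅⟩
1. ⟨S=∅; E=∅; C=[(if0 -3 then 7 else 6) :: (λu. ((λz. u) u)) :: AP]; D=∅⟩
2. ⟨S=∅; E=∅; C=[-3 :: SEL :: (λu. ((λz. u) u)) :: AP]; D=∅⟩
3. ⟨S=[-3]; E=∅; C=[SEL :: (λu. ((λz. u) u)) :: AP]; D=∅⟩
4. ⟨S=∅; E=∅; C=[6 :: (λu. ((λz. u) u)) :: AP]; D=∅⟩
5. ⟨S=[6]; E=∅; C=[(λu. ((λz. u) u)) :: AP]; D=∅⟩
6. ⟨S=[clo(λu. ((λz. u) u), ∅) :: 6]; E=∅; C=[AP]; D=∅⟩
7. ⟨S=∅; E={u↦6}; C=[((λz. u) u)]; D=[(∅, ∅, ∅)]⟩
8. ⟨S=∅; E={u↦6}; C=[u :: (λz. u) :: AP]; D=[(∅, ∅, ∅)]⟩
9. ⟨S=[6]; E={u↦6}; C=[(λz. u) :: AP]; D=[(∅, ∅, ∅)]⟩
10. ⟨S=[clo(λz. u, {u↦6}) :: 6]; E={u↦6}; C=[AP]; D=[(∅, ∅, ∅)]⟩
11. ⟨S=∅; E={z↦6, u↦6}; C=[u]; D=[(∅, {u↦6}, ∅) :: (∅, ∅, ∅)]⟩
12. ⟨S=[6]; E={z↦6, u↦6}; C=∅; D=[(∅, {u↦6}, ∅) :: (∅, ∅, ∅)]⟩
13. ⟨S=[6]; E={u↦6}; C=∅; D=[(∅, ∅, ∅)]⟩
14. ⟨S=[6]; E=∅; C=∅; D=∅⟩
→ final value 6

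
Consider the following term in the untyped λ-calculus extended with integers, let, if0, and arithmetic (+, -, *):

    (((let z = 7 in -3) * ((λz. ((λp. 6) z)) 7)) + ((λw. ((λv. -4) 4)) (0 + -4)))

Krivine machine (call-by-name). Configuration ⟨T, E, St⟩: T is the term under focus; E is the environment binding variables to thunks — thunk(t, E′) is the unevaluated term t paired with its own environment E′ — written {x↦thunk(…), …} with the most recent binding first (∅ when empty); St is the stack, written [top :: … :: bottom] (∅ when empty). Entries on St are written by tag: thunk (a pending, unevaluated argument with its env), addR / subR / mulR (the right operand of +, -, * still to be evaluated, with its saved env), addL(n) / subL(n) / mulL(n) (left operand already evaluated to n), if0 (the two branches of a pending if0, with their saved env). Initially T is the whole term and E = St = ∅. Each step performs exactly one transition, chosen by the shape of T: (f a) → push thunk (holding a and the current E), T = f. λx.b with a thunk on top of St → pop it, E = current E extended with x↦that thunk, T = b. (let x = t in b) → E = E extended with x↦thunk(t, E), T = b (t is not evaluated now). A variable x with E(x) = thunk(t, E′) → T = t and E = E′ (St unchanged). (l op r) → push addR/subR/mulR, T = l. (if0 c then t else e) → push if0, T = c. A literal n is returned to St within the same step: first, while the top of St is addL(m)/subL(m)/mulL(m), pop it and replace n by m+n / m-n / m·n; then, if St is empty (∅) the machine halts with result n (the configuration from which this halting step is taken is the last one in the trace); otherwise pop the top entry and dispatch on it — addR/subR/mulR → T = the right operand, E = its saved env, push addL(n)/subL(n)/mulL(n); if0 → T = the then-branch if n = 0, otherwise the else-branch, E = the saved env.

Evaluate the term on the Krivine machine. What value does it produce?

0. [T=(((let z = 7 in -3) * ((λz. ((λp. 6) z)) 7)) + ((λw. ((λv. -4) 4)) (0 + -4))) | E=∅ | St=∅]
1. [T=((let z = 7 in -3) * ((λz. ((λp. 6) z)) 7)) | E=∅ | St=[addR]]
2. [T=(let z = 7 in -3) | E=∅ | St=[mulR :: addR]]
3. [T=-3 | E={z↦thunk(7, ∅)} | St=[mulR :: addR]]
4. [T=((λz. ((λp. 6) z)) 7) | E=∅ | St=[mulL(-3) :: addR]]
5. [T=(λz. ((λp. 6) z)) | E=∅ | St=[thunk :: mulL(-3) :: addR]]
6. [T=((λp. 6) z) | E={z↦thunk(7, ∅)} | St=[mulL(-3) :: addR]]
7. [T=(λp. 6) | E={z↦thunk(7, ∅)} | St=[thunk :: mulL(-3) :: addR]]
8. [T=6 | E={p↦thunk(z, {z↦thunk(7, ∅)}), z↦thunk(7, ∅)} | St=[mulL(-3) :: addR]]
9. [T=((λw. ((λv. -4) 4)) (0 + -4)) | E=∅ | St=[addL(-18)]]
10. [T=(λw. ((λv. -4) 4)) | E=∅ | St=[thunk :: addL(-18)]]
11. [T=((λv. -4) 4) | E={w↦thunk((0 + -4), ∅)} | St=[addL(-18)]]
12. [T=(λv. -4) | E={w↦thunk((0 + -4), ∅)} | St=[thunk :: addL(-18)]]
13. [T=-4 | E={v↦thunk(4, {w↦thunk((0 + -4), ∅)}), w↦thunk((0 + -4), ∅)} | St=[addL(-18)]]
→ final value -22

Answer: -22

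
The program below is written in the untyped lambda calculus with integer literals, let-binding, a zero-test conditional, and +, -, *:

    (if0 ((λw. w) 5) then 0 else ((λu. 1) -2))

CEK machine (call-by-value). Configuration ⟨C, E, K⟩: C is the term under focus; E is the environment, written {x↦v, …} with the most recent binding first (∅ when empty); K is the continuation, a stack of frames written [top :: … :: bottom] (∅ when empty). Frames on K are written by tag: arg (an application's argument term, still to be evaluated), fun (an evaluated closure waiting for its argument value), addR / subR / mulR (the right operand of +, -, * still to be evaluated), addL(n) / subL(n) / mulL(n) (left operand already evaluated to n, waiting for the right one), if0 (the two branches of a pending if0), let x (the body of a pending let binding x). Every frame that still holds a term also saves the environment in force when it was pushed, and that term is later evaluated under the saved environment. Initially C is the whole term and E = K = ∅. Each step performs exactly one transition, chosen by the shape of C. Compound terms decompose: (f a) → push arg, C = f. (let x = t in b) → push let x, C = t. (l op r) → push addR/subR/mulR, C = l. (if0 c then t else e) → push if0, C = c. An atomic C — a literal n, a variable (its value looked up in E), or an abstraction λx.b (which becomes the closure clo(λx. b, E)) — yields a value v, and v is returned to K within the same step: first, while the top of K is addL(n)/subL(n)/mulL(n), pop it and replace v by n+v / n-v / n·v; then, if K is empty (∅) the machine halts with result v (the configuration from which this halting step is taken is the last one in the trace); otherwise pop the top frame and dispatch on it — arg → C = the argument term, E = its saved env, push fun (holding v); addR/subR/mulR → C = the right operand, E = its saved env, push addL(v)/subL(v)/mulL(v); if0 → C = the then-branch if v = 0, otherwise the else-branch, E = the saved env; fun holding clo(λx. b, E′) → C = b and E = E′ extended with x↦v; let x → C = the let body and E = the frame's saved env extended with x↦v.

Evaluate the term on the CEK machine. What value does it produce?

Answer: 1

Derivation:
0. [C=(if0 ((λw. w) 5) then 0 else ((λu. 1) -2)) | E=∅ | K=∅]
1. [C=((λw. w) 5) | E=∅ | K=[if0]]
2. [C=(λw. w) | E=∅ | K=[arg :: if0]]
3. [C=5 | E=∅ | K=[fun :: if0]]
4. [C=w | E={w↦5} | K=[if0]]
5. [C=((λu. 1) -2) | E=∅ | K=∅]
6. [C=(λu. 1) | E=∅ | K=[arg]]
7. [C=-2 | E=∅ | K=[fun]]
8. [C=1 | E={u↦-2} | K=∅]
→ final value 1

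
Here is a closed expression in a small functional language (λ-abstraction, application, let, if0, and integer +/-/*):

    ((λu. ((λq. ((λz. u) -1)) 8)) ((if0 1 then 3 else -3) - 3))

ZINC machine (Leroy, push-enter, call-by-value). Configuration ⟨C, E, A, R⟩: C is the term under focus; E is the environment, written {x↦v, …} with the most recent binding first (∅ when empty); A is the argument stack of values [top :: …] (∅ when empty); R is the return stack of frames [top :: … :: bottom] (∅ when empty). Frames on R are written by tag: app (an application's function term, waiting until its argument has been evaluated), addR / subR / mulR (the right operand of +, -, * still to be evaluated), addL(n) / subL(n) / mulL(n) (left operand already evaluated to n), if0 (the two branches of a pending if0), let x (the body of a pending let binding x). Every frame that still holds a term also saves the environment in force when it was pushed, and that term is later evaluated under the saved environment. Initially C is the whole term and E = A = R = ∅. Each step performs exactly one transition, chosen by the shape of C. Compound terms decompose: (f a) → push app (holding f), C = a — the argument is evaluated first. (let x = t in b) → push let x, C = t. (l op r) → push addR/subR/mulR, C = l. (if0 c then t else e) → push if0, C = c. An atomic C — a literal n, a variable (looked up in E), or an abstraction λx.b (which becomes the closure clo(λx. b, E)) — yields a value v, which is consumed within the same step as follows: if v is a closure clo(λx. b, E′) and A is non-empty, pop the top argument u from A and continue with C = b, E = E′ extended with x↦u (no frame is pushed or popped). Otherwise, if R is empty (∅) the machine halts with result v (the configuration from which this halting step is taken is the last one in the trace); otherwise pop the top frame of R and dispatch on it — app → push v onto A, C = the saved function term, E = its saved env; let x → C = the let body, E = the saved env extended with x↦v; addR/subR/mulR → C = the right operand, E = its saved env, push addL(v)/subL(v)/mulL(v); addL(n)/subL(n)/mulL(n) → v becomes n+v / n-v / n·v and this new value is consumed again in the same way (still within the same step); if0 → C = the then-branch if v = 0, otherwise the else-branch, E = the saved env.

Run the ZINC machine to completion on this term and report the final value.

Answer: -6

Machine steps:
step 0: <C=((λu. ((λq. ((λz. u) -1)) 8)) ((if0 1 then 3 else -3) - 3)), E=∅, A=∅, R=∅>
step 1: <C=((if0 1 then 3 else -3) - 3), E=∅, A=∅, R=[app]>
step 2: <C=(if0 1 then 3 else -3), E=∅, A=∅, R=[subR :: app]>
step 3: <C=1, E=∅, A=∅, R=[if0 :: subR :: app]>
step 4: <C=-3, E=∅, A=∅, R=[subR :: app]>
step 5: <C=3, E=∅, A=∅, R=[subL(-3) :: app]>
step 6: <C=(λu. ((λq. ((λz. u) -1)) 8)), E=∅, A=[-6], R=∅>
step 7: <C=((λq. ((λz. u) -1)) 8), E={u↦-6}, A=∅, R=∅>
step 8: <C=8, E={u↦-6}, A=∅, R=[app]>
step 9: <C=(λq. ((λz. u) -1)), E={u↦-6}, A=[8], R=∅>
step 10: <C=((λz. u) -1), E={q↦8, u↦-6}, A=∅, R=∅>
step 11: <C=-1, E={q↦8, u↦-6}, A=∅, R=[app]>
step 12: <C=(λz. u), E={q↦8, u↦-6}, A=[-1], R=∅>
step 13: <C=u, E={z↦-1, q↦8, u↦-6}, A=∅, R=∅>
→ final value -6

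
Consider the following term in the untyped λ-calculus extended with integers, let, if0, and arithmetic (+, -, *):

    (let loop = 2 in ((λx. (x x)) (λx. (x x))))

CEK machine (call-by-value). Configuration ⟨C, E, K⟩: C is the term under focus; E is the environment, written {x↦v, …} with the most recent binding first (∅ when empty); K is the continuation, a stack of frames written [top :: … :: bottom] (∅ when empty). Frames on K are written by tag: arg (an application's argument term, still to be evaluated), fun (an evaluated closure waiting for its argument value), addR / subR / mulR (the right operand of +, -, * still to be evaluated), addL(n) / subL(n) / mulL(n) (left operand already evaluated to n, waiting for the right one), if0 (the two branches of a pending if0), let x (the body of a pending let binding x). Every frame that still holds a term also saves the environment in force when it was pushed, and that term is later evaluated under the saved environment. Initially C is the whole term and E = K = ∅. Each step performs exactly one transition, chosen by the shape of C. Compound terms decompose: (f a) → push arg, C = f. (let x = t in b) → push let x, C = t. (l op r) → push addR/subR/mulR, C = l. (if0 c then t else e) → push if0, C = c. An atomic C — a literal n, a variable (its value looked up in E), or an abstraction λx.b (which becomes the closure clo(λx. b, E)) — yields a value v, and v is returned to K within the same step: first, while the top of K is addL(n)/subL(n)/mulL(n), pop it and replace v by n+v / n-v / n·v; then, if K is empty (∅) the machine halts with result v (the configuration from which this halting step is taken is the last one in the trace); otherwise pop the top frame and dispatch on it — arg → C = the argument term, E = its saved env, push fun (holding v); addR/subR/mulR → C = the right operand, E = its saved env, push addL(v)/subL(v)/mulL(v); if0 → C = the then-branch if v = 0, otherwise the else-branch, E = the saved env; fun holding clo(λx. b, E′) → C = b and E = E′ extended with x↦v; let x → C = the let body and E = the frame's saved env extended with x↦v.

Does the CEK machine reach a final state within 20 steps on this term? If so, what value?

Answer: DIVERGES (no final state within 20 steps)

Machine steps:
[0] [C=(let loop = 2 in ((λx. (x x)) (λx. (x x)))) | E=∅ | K=∅]
[1] [C=2 | E=∅ | K=[let loop]]
[2] [C=((λx. (x x)) (λx. (x x))) | E={loop↦2} | K=∅]
[3] [C=(λx. (x x)) | E={loop↦2} | K=[arg]]
[4] [C=(λx. (x x)) | E={loop↦2} | K=[fun]]
[5] [C=(x x) | E={x↦clo(λx. (x x), {loop↦2}), loop↦2} | K=∅]
[6] [C=x | E={x↦clo(λx. (x x), {loop↦2}), loop↦2} | K=[arg]]
[7] [C=x | E={x↦clo(λx. (x x), {loop↦2}), loop↦2} | K=[fun]]
… configuration repeats with period 3 (steps 5–7 recur indefinitely) …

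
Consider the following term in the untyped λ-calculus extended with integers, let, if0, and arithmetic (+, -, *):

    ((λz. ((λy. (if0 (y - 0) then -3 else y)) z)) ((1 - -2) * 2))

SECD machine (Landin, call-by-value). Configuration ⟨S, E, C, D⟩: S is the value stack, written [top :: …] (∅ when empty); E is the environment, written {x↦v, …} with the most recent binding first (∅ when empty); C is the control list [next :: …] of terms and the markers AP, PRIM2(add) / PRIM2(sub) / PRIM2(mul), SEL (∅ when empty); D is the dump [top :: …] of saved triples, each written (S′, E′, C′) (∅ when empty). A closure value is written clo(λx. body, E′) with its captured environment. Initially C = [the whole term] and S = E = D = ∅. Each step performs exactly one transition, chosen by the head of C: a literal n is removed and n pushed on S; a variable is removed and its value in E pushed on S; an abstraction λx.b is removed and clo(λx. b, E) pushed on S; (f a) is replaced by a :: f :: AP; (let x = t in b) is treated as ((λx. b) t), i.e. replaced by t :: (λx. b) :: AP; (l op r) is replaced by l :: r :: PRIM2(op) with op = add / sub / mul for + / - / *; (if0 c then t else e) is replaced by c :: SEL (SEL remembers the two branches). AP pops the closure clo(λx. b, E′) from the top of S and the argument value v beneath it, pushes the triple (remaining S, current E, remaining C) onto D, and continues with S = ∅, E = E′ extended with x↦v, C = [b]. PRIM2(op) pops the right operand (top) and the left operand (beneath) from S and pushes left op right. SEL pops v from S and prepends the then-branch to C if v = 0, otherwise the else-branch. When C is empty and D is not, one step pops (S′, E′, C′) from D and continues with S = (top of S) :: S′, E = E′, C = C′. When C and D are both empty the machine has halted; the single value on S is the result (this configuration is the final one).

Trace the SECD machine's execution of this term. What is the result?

[0] [S=∅ | E=∅ | C=[((λz. ((λy. (if0 (y - 0) then -3 else y)) z)) ((1 - -2) * 2))] | D=∅]
[1] [S=∅ | E=∅ | C=[((1 - -2) * 2) :: (λz. ((λy. (if0 (y - 0) then -3 else y)) z)) :: AP] | D=∅]
[2] [S=∅ | E=∅ | C=[(1 - -2) :: 2 :: PRIM2(mul) :: (λz. ((λy. (if0 (y - 0) then -3 else y)) z)) :: AP] | D=∅]
[3] [S=∅ | E=∅ | C=[1 :: -2 :: PRIM2(sub) :: 2 :: PRIM2(mul) :: (λz. ((λy. (if0 (y - 0) then -3 else y)) z)) :: AP] | D=∅]
[4] [S=[1] | E=∅ | C=[-2 :: PRIM2(sub) :: 2 :: PRIM2(mul) :: (λz. ((λy. (if0 (y - 0) then -3 else y)) z)) :: AP] | D=∅]
[5] [S=[-2 :: 1] | E=∅ | C=[PRIM2(sub) :: 2 :: PRIM2(mul) :: (λz. ((λy. (if0 (y - 0) then -3 else y)) z)) :: AP] | D=∅]
[6] [S=[3] | E=∅ | C=[2 :: PRIM2(mul) :: (λz. ((λy. (if0 (y - 0) then -3 else y)) z)) :: AP] | D=∅]
[7] [S=[2 :: 3] | E=∅ | C=[PRIM2(mul) :: (λz. ((λy. (if0 (y - 0) then -3 else y)) z)) :: AP] | D=∅]
[8] [S=[6] | E=∅ | C=[(λz. ((λy. (if0 (y - 0) then -3 else y)) z)) :: AP] | D=∅]
[9] [S=[clo(λz. ((λy. (if0 (y - 0) then -3 else y)) z), ∅) :: 6] | E=∅ | C=[AP] | D=∅]
[10] [S=∅ | E={z↦6} | C=[((λy. (if0 (y - 0) then -3 else y)) z)] | D=[(∅, ∅, ∅)]]
[11] [S=∅ | E={z↦6} | C=[z :: (λy. (if0 (y - 0) then -3 else y)) :: AP] | D=[(∅, ∅, ∅)]]
[12] [S=[6] | E={z↦6} | C=[(λy. (if0 (y - 0) then -3 else y)) :: AP] | D=[(∅, ∅, ∅)]]
[13] [S=[clo(λy. (if0 (y - 0) then -3 else y), {z↦6}) :: 6] | E={z↦6} | C=[AP] | D=[(∅, ∅, ∅)]]
[14] [S=∅ | E={y↦6, z↦6} | C=[(if0 (y - 0) then -3 else y)] | D=[(∅, {z↦6}, ∅) :: (∅, ∅, ∅)]]
[15] [S=∅ | E={y↦6, z↦6} | C=[(y - 0) :: SEL] | D=[(∅, {z↦6}, ∅) :: (∅, ∅, ∅)]]
[16] [S=∅ | E={y↦6, z↦6} | C=[y :: 0 :: PRIM2(sub) :: SEL] | D=[(∅, {z↦6}, ∅) :: (∅, ∅, ∅)]]
[17] [S=[6] | E={y↦6, z↦6} | C=[0 :: PRIM2(sub) :: SEL] | D=[(∅, {z↦6}, ∅) :: (∅, ∅, ∅)]]
[18] [S=[0 :: 6] | E={y↦6, z↦6} | C=[PRIM2(sub) :: SEL] | D=[(∅, {z↦6}, ∅) :: (∅, ∅, ∅)]]
[19] [S=[6] | E={y↦6, z↦6} | C=[SEL] | D=[(∅, {z↦6}, ∅) :: (∅, ∅, ∅)]]
[20] [S=∅ | E={y↦6, z↦6} | C=[y] | D=[(∅, {z↦6}, ∅) :: (∅, ∅, ∅)]]
[21] [S=[6] | E={y↦6, z↦6} | C=∅ | D=[(∅, {z↦6}, ∅) :: (∅, ∅, ∅)]]
[22] [S=[6] | E={z↦6} | C=∅ | D=[(∅, ∅, ∅)]]
[23] [S=[6] | E=∅ | C=∅ | D=∅]
→ final value 6

Answer: 6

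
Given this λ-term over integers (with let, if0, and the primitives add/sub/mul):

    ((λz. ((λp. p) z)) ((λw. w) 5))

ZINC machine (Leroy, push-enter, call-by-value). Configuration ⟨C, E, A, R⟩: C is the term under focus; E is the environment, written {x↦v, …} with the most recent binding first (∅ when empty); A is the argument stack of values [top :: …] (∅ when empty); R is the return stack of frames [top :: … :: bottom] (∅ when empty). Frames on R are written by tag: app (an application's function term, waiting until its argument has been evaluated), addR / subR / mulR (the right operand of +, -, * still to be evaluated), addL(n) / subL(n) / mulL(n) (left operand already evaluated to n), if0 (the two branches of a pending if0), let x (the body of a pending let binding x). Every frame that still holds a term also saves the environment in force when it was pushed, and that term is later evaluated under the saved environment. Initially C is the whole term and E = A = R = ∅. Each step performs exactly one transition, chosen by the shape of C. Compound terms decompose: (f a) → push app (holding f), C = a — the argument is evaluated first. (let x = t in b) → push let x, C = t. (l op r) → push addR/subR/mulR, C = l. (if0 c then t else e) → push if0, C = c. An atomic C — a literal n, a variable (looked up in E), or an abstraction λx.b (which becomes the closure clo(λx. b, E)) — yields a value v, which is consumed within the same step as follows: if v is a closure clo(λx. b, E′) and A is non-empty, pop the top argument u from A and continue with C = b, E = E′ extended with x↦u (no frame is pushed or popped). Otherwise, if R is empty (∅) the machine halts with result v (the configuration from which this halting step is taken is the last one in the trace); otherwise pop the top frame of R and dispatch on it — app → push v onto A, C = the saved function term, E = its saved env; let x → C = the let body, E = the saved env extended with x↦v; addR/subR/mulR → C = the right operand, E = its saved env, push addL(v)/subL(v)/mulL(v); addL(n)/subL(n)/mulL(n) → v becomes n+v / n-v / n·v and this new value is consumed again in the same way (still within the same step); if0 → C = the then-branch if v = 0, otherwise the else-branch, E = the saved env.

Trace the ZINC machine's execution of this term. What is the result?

step 0: [C=((λz. ((λp. p) z)) ((λw. w) 5)) | E=∅ | A=∅ | R=∅]
step 1: [C=((λw. w) 5) | E=∅ | A=∅ | R=[app]]
step 2: [C=5 | E=∅ | A=∅ | R=[app :: app]]
step 3: [C=(λw. w) | E=∅ | A=[5] | R=[app]]
step 4: [C=w | E={w↦5} | A=∅ | R=[app]]
step 5: [C=(λz. ((λp. p) z)) | E=∅ | A=[5] | R=∅]
step 6: [C=((λp. p) z) | E={z↦5} | A=∅ | R=∅]
step 7: [C=z | E={z↦5} | A=∅ | R=[app]]
step 8: [C=(λp. p) | E={z↦5} | A=[5] | R=∅]
step 9: [C=p | E={p↦5, z↦5} | A=∅ | R=∅]
→ final value 5

Answer: 5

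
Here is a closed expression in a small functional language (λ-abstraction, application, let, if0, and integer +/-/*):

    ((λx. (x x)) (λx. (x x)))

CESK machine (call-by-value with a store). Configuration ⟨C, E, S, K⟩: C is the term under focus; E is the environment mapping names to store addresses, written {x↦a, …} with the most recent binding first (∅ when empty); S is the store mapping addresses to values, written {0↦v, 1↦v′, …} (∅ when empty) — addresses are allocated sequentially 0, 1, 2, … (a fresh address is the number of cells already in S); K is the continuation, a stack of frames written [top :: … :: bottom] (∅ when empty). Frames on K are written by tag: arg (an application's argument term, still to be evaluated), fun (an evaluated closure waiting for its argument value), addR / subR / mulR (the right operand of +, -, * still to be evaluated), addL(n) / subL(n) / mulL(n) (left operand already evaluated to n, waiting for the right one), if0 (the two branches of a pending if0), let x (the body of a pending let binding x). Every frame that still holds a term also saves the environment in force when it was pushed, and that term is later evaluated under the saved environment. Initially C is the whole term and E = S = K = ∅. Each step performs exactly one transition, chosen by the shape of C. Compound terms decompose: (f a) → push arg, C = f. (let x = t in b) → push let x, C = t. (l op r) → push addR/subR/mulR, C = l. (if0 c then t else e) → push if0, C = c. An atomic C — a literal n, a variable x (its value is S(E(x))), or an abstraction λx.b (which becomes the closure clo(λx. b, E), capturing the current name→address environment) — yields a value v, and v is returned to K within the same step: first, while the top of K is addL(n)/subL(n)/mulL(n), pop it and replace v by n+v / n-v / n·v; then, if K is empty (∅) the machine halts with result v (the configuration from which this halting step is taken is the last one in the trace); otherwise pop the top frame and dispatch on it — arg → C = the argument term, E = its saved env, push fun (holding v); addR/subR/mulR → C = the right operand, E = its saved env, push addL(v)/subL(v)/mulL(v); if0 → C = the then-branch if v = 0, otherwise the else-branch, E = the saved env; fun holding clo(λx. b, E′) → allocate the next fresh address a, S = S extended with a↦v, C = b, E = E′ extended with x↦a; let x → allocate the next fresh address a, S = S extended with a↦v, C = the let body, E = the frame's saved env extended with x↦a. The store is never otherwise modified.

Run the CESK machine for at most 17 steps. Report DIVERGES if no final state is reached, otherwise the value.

Answer: DIVERGES (no final state within 17 steps)

Execution trace:
0. <C=((λx. (x x)) (λx. (x x))), E=∅, S=∅, K=∅>
1. <C=(λx. (x x)), E=∅, S=∅, K=[arg]>
2. <C=(λx. (x x)), E=∅, S=∅, K=[fun]>
3. <C=(x x), E={x↦0}, S={0↦clo(λx. (x x), ∅)}, K=∅>
4. <C=x, E={x↦0}, S={0↦clo(λx. (x x), ∅)}, K=[arg]>
5. <C=x, E={x↦0}, S={0↦clo(λx. (x x), ∅)}, K=[fun]>
6. <C=(x x), E={x↦1}, S={0↦clo(λx. (x x), ∅), 1↦clo(λx. (x x), ∅)}, K=∅>
7. <C=x, E={x↦1}, S={0↦clo(λx. (x x), ∅), 1↦clo(λx. (x x), ∅)}, K=[arg]>
8. <C=x, E={x↦1}, S={0↦clo(λx. (x x), ∅), 1↦clo(λx. (x x), ∅)}, K=[fun]>
9. <C=(x x), E={x↦2}, S={0↦clo(λx. (x x), ∅), 1↦clo(λx. (x x), ∅), 2↦clo(λx. (x x), ∅)}, K=∅>
10. <C=x, E={x↦2}, S={0↦clo(λx. (x x), ∅), 1↦clo(λx. (x x), ∅), 2↦clo(λx. (x x), ∅)}, K=[arg]>
11. <C=x, E={x↦2}, S={0↦clo(λx. (x x), ∅), 1↦clo(λx. (x x), ∅), 2↦clo(λx. (x x), ∅)}, K=[fun]>
12. <C=(x x), E={x↦3}, S={0↦clo(λx. (x x), ∅), 1↦clo(λx. (x x), ∅), 2↦clo(λx. (x x), ∅), 3↦clo(λx. (x x), ∅)}, K=∅>
13. <C=x, E={x↦3}, S={0↦clo(λx. (x x), ∅), 1↦clo(λx. (x x), ∅), 2↦clo(λx. (x x), ∅), 3↦clo(λx. (x x), ∅)}, K=[arg]>
14. <C=x, E={x↦3}, S={0↦clo(λx. (x x), ∅), 1↦clo(λx. (x x), ∅), 2↦clo(λx. (x x), ∅), 3↦clo(λx. (x x), ∅)}, K=[fun]>
15. <C=(x x), E={x↦4}, S={0↦clo(λx. (x x), ∅), 1↦clo(λx. (x x), ∅), 2↦clo(λx. (x x), ∅), 3↦clo(λx. (x x), ∅), 4↦clo(λx. (x x), ∅)}, K=∅>
16. <C=x, E={x↦4}, S={0↦clo(λx. (x x), ∅), 1↦clo(λx. (x x), ∅), 2↦clo(λx. (x x), ∅), 3↦clo(λx. (x x), ∅), 4↦clo(λx. (x x), ∅)}, K=[arg]>
17. <C=x, E={x↦4}, S={0↦clo(λx. (x x), ∅), 1↦clo(λx. (x x), ∅), 2↦clo(λx. (x x), ∅), 3↦clo(λx. (x x), ∅), 4↦clo(λx. (x x), ∅)}, K=[fun]>
→ 17 transitions taken and the configuration is still not final: no result within 17 steps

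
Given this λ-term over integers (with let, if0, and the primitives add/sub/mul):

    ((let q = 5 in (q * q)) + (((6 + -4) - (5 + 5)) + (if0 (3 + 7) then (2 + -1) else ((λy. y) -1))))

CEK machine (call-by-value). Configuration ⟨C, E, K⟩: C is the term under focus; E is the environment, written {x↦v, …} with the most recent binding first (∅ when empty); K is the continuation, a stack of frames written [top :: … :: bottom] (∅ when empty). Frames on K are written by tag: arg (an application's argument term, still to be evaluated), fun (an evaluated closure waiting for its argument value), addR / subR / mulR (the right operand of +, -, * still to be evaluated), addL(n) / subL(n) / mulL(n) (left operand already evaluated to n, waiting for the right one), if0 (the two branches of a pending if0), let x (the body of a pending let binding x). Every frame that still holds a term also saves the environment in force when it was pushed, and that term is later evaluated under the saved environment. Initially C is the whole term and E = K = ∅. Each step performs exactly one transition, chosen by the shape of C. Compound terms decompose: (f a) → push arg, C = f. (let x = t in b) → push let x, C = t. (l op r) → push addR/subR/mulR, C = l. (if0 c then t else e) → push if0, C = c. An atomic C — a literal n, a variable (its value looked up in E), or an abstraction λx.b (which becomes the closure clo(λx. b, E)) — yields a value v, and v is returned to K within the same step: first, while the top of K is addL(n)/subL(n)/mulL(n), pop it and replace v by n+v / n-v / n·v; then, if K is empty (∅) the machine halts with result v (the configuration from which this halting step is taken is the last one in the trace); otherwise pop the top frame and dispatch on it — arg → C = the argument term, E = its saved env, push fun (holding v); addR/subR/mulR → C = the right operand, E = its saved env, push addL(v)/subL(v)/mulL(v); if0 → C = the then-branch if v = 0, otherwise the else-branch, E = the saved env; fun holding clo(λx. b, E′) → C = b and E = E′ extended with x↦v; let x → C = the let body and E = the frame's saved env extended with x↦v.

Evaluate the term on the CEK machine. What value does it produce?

0. ⟨C=((let q = 5 in (q * q)) + (((6 + -4) - (5 + 5)) + (if0 (3 + 7) then (2 + -1) else ((λy. y) -1)))); E=∅; K=∅⟩
1. ⟨C=(let q = 5 in (q * q)); E=∅; K=[addR]⟩
2. ⟨C=5; E=∅; K=[let q :: addR]⟩
3. ⟨C=(q * q); E={q↦5}; K=[addR]⟩
4. ⟨C=q; E={q↦5}; K=[mulR :: addR]⟩
5. ⟨C=q; E={q↦5}; K=[mulL(5) :: addR]⟩
6. ⟨C=(((6 + -4) - (5 + 5)) + (if0 (3 + 7) then (2 + -1) else ((λy. y) -1))); E=∅; K=[addL(25)]⟩
7. ⟨C=((6 + -4) - (5 + 5)); E=∅; K=[addR :: addL(25)]⟩
8. ⟨C=(6 + -4); E=∅; K=[subR :: addR :: addL(25)]⟩
9. ⟨C=6; E=∅; K=[addR :: subR :: addR :: addL(25)]⟩
10. ⟨C=-4; E=∅; K=[addL(6) :: subR :: addR :: addL(25)]⟩
11. ⟨C=(5 + 5); E=∅; K=[subL(2) :: addR :: addL(25)]⟩
12. ⟨C=5; E=∅; K=[addR :: subL(2) :: addR :: addL(25)]⟩
13. ⟨C=5; E=∅; K=[addL(5) :: subL(2) :: addR :: addL(25)]⟩
14. ⟨C=(if0 (3 + 7) then (2 + -1) else ((λy. y) -1)); E=∅; K=[addL(-8) :: addL(25)]⟩
15. ⟨C=(3 + 7); E=∅; K=[if0 :: addL(-8) :: addL(25)]⟩
16. ⟨C=3; E=∅; K=[addR :: if0 :: addL(-8) :: addL(25)]⟩
17. ⟨C=7; E=∅; K=[addL(3) :: if0 :: addL(-8) :: addL(25)]⟩
18. ⟨C=((λy. y) -1); E=∅; K=[addL(-8) :: addL(25)]⟩
19. ⟨C=(λy. y); E=∅; K=[arg :: addL(-8) :: addL(25)]⟩
20. ⟨C=-1; E=∅; K=[fun :: addL(-8) :: addL(25)]⟩
21. ⟨C=y; E={y↦-1}; K=[addL(-8) :: addL(25)]⟩
→ final value 16

Answer: 16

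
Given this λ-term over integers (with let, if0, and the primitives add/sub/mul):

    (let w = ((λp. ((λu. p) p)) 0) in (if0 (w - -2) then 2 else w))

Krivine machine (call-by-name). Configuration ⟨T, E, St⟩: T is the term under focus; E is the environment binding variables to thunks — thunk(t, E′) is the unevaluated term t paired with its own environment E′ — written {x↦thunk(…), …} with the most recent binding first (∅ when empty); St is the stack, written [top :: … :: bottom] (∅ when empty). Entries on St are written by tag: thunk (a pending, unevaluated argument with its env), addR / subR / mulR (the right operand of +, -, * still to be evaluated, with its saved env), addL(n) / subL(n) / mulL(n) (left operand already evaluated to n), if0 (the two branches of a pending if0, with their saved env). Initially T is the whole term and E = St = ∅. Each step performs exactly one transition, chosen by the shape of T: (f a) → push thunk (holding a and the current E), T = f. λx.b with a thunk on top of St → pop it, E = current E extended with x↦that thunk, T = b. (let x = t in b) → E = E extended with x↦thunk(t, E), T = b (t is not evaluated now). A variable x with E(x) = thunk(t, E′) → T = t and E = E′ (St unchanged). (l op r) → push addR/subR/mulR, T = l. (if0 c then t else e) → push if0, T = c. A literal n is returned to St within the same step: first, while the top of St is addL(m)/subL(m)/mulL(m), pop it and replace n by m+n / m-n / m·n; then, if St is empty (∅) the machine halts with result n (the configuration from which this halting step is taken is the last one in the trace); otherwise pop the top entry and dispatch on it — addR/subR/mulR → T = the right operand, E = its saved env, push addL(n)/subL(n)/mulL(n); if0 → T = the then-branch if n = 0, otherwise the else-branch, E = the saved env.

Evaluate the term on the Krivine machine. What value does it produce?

Answer: 0

Machine steps:
step 0: ⟨T=(let w = ((λp. ((λu. p) p)) 0) in (if0 (w - -2) then 2 else w)); E=∅; St=∅⟩
step 1: ⟨T=(if0 (w - -2) then 2 else w); E={w↦thunk(((λp. ((λu. p) p)) 0), ∅)}; St=∅⟩
step 2: ⟨T=(w - -2); E={w↦thunk(((λp. ((λu. p) p)) 0), ∅)}; St=[if0]⟩
step 3: ⟨T=w; E={w↦thunk(((λp. ((λu. p) p)) 0), ∅)}; St=[subR :: if0]⟩
step 4: ⟨T=((λp. ((λu. p) p)) 0); E=∅; St=[subR :: if0]⟩
step 5: ⟨T=(λp. ((λu. p) p)); E=∅; St=[thunk :: subR :: if0]⟩
step 6: ⟨T=((λu. p) p); E={p↦thunk(0, ∅)}; St=[subR :: if0]⟩
step 7: ⟨T=(λu. p); E={p↦thunk(0, ∅)}; St=[thunk :: subR :: if0]⟩
step 8: ⟨T=p; E={u↦thunk(p, {p↦thunk(0, ∅)}), p↦thunk(0, ∅)}; St=[subR :: if0]⟩
step 9: ⟨T=0; E=∅; St=[subR :: if0]⟩
step 10: ⟨T=-2; E={w↦thunk(((λp. ((λu. p) p)) 0), ∅)}; St=[subL(0) :: if0]⟩
step 11: ⟨T=w; E={w↦thunk(((λp. ((λu. p) p)) 0), ∅)}; St=∅⟩
step 12: ⟨T=((λp. ((λu. p) p)) 0); E=∅; St=∅⟩
step 13: ⟨T=(λp. ((λu. p) p)); E=∅; St=[thunk]⟩
step 14: ⟨T=((λu. p) p); E={p↦thunk(0, ∅)}; St=∅⟩
step 15: ⟨T=(λu. p); E={p↦thunk(0, ∅)}; St=[thunk]⟩
step 16: ⟨T=p; E={u↦thunk(p, {p↦thunk(0, ∅)}), p↦thunk(0, ∅)}; St=∅⟩
step 17: ⟨T=0; E=∅; St=∅⟩
→ final value 0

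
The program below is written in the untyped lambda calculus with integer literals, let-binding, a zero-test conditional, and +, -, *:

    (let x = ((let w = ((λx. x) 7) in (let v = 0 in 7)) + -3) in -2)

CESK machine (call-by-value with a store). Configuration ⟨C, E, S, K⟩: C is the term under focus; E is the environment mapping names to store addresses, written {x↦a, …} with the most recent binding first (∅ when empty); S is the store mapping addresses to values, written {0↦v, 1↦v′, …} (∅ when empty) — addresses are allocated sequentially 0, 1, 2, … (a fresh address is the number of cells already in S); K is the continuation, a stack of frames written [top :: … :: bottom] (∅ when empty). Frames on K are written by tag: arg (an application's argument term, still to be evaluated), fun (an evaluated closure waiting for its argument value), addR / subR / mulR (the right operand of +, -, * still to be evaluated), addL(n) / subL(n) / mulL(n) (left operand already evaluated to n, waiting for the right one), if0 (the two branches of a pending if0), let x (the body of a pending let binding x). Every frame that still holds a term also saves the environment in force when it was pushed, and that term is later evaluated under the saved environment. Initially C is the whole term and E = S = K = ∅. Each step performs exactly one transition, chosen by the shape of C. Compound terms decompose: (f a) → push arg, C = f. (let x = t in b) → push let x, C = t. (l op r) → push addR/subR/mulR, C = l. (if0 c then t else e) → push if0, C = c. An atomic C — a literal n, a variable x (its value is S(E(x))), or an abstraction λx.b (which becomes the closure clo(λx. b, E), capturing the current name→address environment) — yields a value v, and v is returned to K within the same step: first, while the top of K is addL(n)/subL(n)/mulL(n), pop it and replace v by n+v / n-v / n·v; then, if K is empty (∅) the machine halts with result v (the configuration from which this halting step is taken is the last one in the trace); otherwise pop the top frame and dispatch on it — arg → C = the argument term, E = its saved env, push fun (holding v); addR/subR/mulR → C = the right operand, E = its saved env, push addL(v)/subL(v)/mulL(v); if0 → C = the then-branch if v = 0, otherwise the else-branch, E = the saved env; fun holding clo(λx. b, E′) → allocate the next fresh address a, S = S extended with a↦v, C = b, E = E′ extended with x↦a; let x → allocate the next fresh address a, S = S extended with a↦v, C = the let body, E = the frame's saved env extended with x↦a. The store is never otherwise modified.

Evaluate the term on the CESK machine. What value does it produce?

Answer: -2

Derivation:
step 0: <C=(let x = ((let w = ((λx. x) 7) in (let v = 0 in 7)) + -3) in -2), E=∅, S=∅, K=∅>
step 1: <C=((let w = ((λx. x) 7) in (let v = 0 in 7)) + -3), E=∅, S=∅, K=[let x]>
step 2: <C=(let w = ((λx. x) 7) in (let v = 0 in 7)), E=∅, S=∅, K=[addR :: let x]>
step 3: <C=((λx. x) 7), E=∅, S=∅, K=[let w :: addR :: let x]>
step 4: <C=(λx. x), E=∅, S=∅, K=[arg :: let w :: addR :: let x]>
step 5: <C=7, E=∅, S=∅, K=[fun :: let w :: addR :: let x]>
step 6: <C=x, E={x↦0}, S={0↦7}, K=[let w :: addR :: let x]>
step 7: <C=(let v = 0 in 7), E={w↦1}, S={0↦7, 1↦7}, K=[addR :: let x]>
step 8: <C=0, E={w↦1}, S={0↦7, 1↦7}, K=[let v :: addR :: let x]>
step 9: <C=7, E={v↦2, w↦1}, S={0↦7, 1↦7, 2↦0}, K=[addR :: let x]>
step 10: <C=-3, E=∅, S={0↦7, 1↦7, 2↦0}, K=[addL(7) :: let x]>
step 11: <C=-2, E={x↦3}, S={0↦7, 1↦7, 2↦0, 3↦4}, K=∅>
→ final value -2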